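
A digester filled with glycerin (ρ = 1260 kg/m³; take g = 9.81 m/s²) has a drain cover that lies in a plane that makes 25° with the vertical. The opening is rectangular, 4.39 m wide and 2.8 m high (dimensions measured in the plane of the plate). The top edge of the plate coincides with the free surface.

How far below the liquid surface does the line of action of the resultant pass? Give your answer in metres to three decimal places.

h_p = 1.692 m

γ = ρg = 1260 × 9.81 / 1000 = 12.3606 kN/m³.
The plate makes 25° with the vertical, i.e. θ = 90° − 25° = 65° to the horizontal. Measuring y along the incline from the free-surface line, vertical depth h = y·sinθ with sinθ = 0.906308.
The centroid lies 2.8/2 = 1.4 m below the top edge, so y_c = 1.4 m and h_c = 1.4 × 0.906308 = 1.26883 m.
A = 4.39 × 2.8 = 12.292 m².
Resultant F = γ·h_c·A = 12.3606 × 1.26883 × 12.292 = 192.782 kN.
I_c = b·h³/12 = 4.39 × 2.8³/12 = 8.03077 m⁴.
Centre of pressure: y_p = y_c + I_c/(y_c·A) = 1.4 + 8.03077/(1.4 × 12.292) = 1.4 + 0.466666 = 1.86667 m along the plane.
Vertically, h_p = y_p·sinθ = 1.86667 × 0.906308 = 1.69178 m.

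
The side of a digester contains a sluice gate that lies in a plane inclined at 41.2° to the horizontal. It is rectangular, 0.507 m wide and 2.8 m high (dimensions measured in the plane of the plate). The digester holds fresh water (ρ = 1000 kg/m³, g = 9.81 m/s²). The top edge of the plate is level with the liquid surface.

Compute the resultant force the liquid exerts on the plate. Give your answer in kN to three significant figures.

γ = ρg = 1000 × 9.81 = 9810 N/m³ = 9.81 kN/m³.
Let θ = 41.2° be the plate's angle to the horizontal; measure y along the incline from where the plane meets the free surface. Vertical depth h = y·sinθ with sinθ = 0.658689.
The centroid lies 2.8/2 = 1.4 m below the top edge, so y_c = 1.4 m and h_c = 1.4 × 0.658689 = 0.922165 m.
A = 0.507 × 2.8 = 1.4196 m².
Resultant F = γ·h_c·A = 9.81 × 0.922165 × 1.4196 = 12.8423 kN.

F ≈ 12.8 kN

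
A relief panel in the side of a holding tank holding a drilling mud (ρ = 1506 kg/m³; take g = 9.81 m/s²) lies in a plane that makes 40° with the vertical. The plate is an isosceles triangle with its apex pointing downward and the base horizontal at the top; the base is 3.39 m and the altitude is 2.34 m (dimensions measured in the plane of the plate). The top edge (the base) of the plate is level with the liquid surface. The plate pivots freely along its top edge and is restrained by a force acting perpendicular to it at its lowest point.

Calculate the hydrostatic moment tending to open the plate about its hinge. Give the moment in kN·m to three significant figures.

M ≈ 41.0 kN·m

γ = ρg = 1506 × 9.81 / 1000 = 14.77386 kN/m³.
The plate makes 40° with the vertical, i.e. θ = 90° − 40° = 50° to the horizontal. Measuring y along the incline from the free-surface line, vertical depth h = y·sinθ with sinθ = 0.766044.
With the apex down, the centroid sits h/3 = 2.34/3 = 0.78 m below the base (the top edge), so y_c = 0.78 m and h_c = 0.78 × 0.766044 = 0.597514 m.
A = ½ × 3.39 × 2.34 = 3.9663 m².
Resultant F = γ·h_c·A = 14.77386 × 0.597514 × 3.9663 = 35.0129 kN.
I_c = b·h³/36 = 3.39 × 2.34³/36 = 1.20655 m⁴.
Centre of pressure: y_p = y_c + I_c/(y_c·A) = 0.78 + 1.20655/(0.78 × 3.9663) = 0.78 + 0.39 = 1.17 m along the plane.
The resultant acts 0.78 + 0.39 = 1.17 m (along the plate) below the hinge at the top edge, so the moment about the hinge is M = F × 1.17 = 35.0129 × 1.17 = 40.9651 kN·m.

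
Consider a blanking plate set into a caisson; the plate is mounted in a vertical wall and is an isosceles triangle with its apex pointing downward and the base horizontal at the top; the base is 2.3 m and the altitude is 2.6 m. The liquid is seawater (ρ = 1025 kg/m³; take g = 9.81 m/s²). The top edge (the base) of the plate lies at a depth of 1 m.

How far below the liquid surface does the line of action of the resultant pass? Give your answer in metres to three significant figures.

γ = ρg = 1025 × 9.81 / 1000 = 10.05525 kN/m³.
With the apex down, the centroid sits h/3 = 2.6/3 = 0.866667 m below the base (the top edge), so the centroid depth is h_c = 1 + 0.866667 = 1.86667 m.
A = ½ × 2.3 × 2.6 = 2.99 m².
Resultant F = γ·h_c·A = 10.05525 × 1.86667 × 2.99 = 56.1218 kN.
I_c = b·h³/36 = 2.3 × 2.6³/36 = 1.12291 m⁴.
Centre of pressure: y_p = y_c + I_c/(y_c·A) = 1.86667 + 1.12291/(1.86667 × 2.99) = 1.86667 + 0.20119 = 2.06786 m along the plane.

h_p = 2.07 m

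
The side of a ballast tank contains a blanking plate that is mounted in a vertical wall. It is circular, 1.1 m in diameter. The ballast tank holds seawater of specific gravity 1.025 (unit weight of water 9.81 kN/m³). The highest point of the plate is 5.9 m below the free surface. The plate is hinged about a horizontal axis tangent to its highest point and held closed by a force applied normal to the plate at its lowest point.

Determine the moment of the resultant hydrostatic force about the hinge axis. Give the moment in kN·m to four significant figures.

M ≈ 34.62 kN·m

γ = 1.025 × 9.81 = 10.05525 kN/m³.
The centroid is at the centre, 0.55 m below the top of the plate, so the centroid depth is h_c = 5.9 + 0.55 = 6.45 m.
A = π(0.55)² = 0.950332 m².
Resultant F = γ·h_c·A = 10.05525 × 6.45 × 0.950332 = 61.6351 kN.
I_c = πr⁴/4 = π × 0.55⁴/4 = 0.0718688 m⁴.
Centre of pressure: y_p = y_c + I_c/(y_c·A) = 6.45 + 0.0718688/(6.45 × 0.950332) = 6.45 + 0.0117248 = 6.46172 m along the plane.
The resultant acts 0.55 + 0.0117248 = 0.561725 m (along the plate) below the hinge at the top edge, so the moment about the hinge is M = F × 0.561725 = 61.6351 × 0.561725 = 34.622 kN·m.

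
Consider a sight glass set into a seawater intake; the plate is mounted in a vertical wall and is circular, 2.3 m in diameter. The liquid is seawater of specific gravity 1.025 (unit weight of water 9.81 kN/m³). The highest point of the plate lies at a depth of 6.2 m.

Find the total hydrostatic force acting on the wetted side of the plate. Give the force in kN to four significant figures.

γ = 1.025 × 9.81 = 10.05525 kN/m³.
The centroid is at the centre, 1.15 m below the top of the plate, so the centroid depth is h_c = 6.2 + 1.15 = 7.35 m.
A = π(1.15)² = 4.15476 m².
Resultant F = γ·h_c·A = 10.05525 × 7.35 × 4.15476 = 307.062 kN.

F ≈ 307.1 kN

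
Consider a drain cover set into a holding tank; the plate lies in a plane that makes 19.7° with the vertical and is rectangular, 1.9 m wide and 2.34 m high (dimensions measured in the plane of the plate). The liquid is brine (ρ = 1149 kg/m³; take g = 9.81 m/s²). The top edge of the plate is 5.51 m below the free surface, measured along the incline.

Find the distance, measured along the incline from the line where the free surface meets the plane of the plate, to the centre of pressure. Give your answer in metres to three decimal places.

γ = ρg = 1149 × 9.81 / 1000 = 11.27169 kN/m³.
The plate makes 19.7° with the vertical, i.e. θ = 90° − 19.7° = 70.3° to the horizontal. Measuring y along the incline from the free-surface line, vertical depth h = y·sinθ with sinθ = 0.941471.
The centroid lies 2.34/2 = 1.17 m below the top edge, so y_c = 5.51 + 1.17 = 6.68 m and h_c = 6.68 × 0.941471 = 6.28903 m.
A = 1.9 × 2.34 = 4.446 m².
Resultant F = γ·h_c·A = 11.27169 × 6.28903 × 4.446 = 315.168 kN.
I_c = b·h³/12 = 1.9 × 2.34³/12 = 2.02871 m⁴.
Centre of pressure: y_p = y_c + I_c/(y_c·A) = 6.68 + 2.02871/(6.68 × 4.446) = 6.68 + 0.0683084 = 6.74831 m along the plane.

y_p = 6.748 m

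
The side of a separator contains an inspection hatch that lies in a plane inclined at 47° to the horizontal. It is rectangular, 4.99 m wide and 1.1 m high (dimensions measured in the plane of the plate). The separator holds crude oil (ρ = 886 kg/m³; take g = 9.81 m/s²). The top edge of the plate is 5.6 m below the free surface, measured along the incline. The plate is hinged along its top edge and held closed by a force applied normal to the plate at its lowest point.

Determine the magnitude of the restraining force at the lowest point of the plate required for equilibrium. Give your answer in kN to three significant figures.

γ = ρg = 886 × 9.81 / 1000 = 8.69166 kN/m³.
Let θ = 47° be the plate's angle to the horizontal; measure y along the incline from where the plane meets the free surface. Vertical depth h = y·sinθ with sinθ = 0.731354.
The centroid lies 1.1/2 = 0.55 m below the top edge, so y_c = 5.6 + 0.55 = 6.15 m and h_c = 6.15 × 0.731354 = 4.49783 m.
A = 4.99 × 1.1 = 5.489 m².
Resultant F = γ·h_c·A = 8.69166 × 4.49783 × 5.489 = 214.585 kN.
I_c = b·h³/12 = 4.99 × 1.1³/12 = 0.553474 m⁴.
Centre of pressure: y_p = y_c + I_c/(y_c·A) = 6.15 + 0.553474/(6.15 × 5.489) = 6.15 + 0.0163957 = 6.1664 m along the plane.
The resultant acts 0.55 + 0.0163957 = 0.566396 m (along the plate) below the hinge at the top edge, so the moment about the hinge is M = F × 0.566396 = 214.585 × 0.566396 = 121.54 kN·m.
A normal force at the bottom, 1.1 m from the hinge, must supply this moment: P = 121.54/1.1 = 110.491 kN.

P ≈ 110 kN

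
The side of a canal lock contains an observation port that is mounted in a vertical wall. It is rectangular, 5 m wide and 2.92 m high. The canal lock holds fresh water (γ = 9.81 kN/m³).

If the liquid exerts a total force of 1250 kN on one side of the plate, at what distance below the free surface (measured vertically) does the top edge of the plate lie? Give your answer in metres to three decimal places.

γ = 9.81 kN/m³.
A = 5 × 2.92 = 14.6 m².
From F = γ·h_c·A, the centroid depth is h_c = 1250/(9.81 × 14.6) = 8.72747 m.
The centroid lies 2.92/2 = 1.46 m below the top edge, so the top edge sits at h_top = 8.72747 − 1.46 = 7.26747 m below the surface.

d_top ≈ 7.267 m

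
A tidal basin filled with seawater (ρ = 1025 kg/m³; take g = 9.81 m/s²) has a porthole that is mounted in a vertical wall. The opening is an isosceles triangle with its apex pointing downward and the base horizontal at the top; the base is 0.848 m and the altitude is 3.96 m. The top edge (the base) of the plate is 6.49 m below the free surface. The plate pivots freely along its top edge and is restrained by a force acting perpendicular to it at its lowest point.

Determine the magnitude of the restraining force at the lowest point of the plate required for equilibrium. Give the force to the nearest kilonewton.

γ = ρg = 1025 × 9.81 / 1000 = 10.05525 kN/m³.
With the apex down, the centroid sits h/3 = 3.96/3 = 1.32 m below the base (the top edge), so the centroid depth is h_c = 6.49 + 1.32 = 7.81 m.
A = ½ × 0.848 × 3.96 = 1.67904 m².
Resultant F = γ·h_c·A = 10.05525 × 7.81 × 1.67904 = 131.858 kN.
I_c = b·h³/36 = 0.848 × 3.96³/36 = 1.46278 m⁴.
Centre of pressure: y_p = y_c + I_c/(y_c·A) = 7.81 + 1.46278/(7.81 × 1.67904) = 7.81 + 0.111549 = 7.92155 m along the plane.
The resultant acts 1.32 + 0.111549 = 1.43155 m (along the plate) below the hinge at the top edge, so the moment about the hinge is M = F × 1.43155 = 131.858 × 1.43155 = 188.761 kN·m.
A normal force at the bottom, 3.96 m from the hinge, must supply this moment: P = 188.761/3.96 = 47.6669 kN.

P ≈ 48 kN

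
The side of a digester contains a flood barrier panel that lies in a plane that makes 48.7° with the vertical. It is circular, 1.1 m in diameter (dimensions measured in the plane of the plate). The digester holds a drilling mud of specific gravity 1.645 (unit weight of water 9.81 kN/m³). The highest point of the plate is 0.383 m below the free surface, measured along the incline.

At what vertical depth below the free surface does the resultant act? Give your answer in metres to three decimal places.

h_p = 0.669 m

γ = 1.645 × 9.81 = 16.13745 kN/m³.
The plate makes 48.7° with the vertical, i.e. θ = 90° − 48.7° = 41.3° to the horizontal. Measuring y along the incline from the free-surface line, vertical depth h = y·sinθ with sinθ = 0.660002.
The centroid is at the centre, 0.55 m below the top of the plate, so y_c = 0.383 + 0.55 = 0.933 m and h_c = 0.933 × 0.660002 = 0.615782 m.
A = π(0.55)² = 0.950332 m².
Resultant F = γ·h_c·A = 16.13745 × 0.615782 × 0.950332 = 9.44359 kN.
I_c = πr⁴/4 = π × 0.55⁴/4 = 0.0718688 m⁴.
Centre of pressure: y_p = y_c + I_c/(y_c·A) = 0.933 + 0.0718688/(0.933 × 0.950332) = 0.933 + 0.0810557 = 1.01406 m along the plane.
Vertically, h_p = y_p·sinθ = 1.01406 × 0.660002 = 0.669282 m.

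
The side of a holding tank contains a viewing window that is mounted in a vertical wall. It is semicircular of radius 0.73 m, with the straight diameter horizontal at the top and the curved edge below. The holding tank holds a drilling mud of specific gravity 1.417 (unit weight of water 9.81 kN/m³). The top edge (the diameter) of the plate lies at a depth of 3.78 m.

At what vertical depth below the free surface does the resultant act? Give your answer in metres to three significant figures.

γ = 1.417 × 9.81 = 13.90077 kN/m³.
The centroid of a semicircle lies 4r/(3π) = 0.309822 m from the diameter, here below the top edge, so the centroid depth is h_c = 3.78 + 0.309822 = 4.08982 m.
A = πr²/2 = π × 0.73²/2 = 0.837077 m².
Resultant F = γ·h_c·A = 13.90077 × 4.08982 × 0.837077 = 47.5892 kN.
I_c = (π/8 − 8/(9π))·r⁴ = 0.109757 × 0.73⁴ = 0.0311691 m⁴.
Centre of pressure: y_p = y_c + I_c/(y_c·A) = 4.08982 + 0.0311691/(4.08982 × 0.837077) = 4.08982 + 0.00910447 = 4.09892 m along the plane.

h_p = 4.10 m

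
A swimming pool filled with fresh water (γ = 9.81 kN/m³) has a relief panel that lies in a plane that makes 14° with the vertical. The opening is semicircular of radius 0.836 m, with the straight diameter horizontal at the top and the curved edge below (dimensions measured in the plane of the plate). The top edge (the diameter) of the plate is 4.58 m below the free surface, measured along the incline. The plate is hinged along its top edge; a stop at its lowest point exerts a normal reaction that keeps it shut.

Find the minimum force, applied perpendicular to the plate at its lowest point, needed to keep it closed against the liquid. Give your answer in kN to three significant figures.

P ≈ 22.5 kN

γ = 9.81 kN/m³.
The plate makes 14° with the vertical, i.e. θ = 90° − 14° = 76° to the horizontal. Measuring y along the incline from the free-surface line, vertical depth h = y·sinθ with sinθ = 0.970296.
The centroid of a semicircle lies 4r/(3π) = 0.354809 m from the diameter, here below the top edge, so y_c = 4.58 + 0.354809 = 4.93481 m and h_c = 4.93481 × 0.970296 = 4.78823 m.
A = πr²/2 = π × 0.836²/2 = 1.09782 m².
Resultant F = γ·h_c·A = 9.81 × 4.78823 × 1.09782 = 51.5674 kN.
I_c = (π/8 − 8/(9π))·r⁴ = 0.109757 × 0.836⁴ = 0.0536114 m⁴.
Centre of pressure: y_p = y_c + I_c/(y_c·A) = 4.93481 + 0.0536114/(4.93481 × 1.09782) = 4.93481 + 0.00989591 = 4.94471 m along the plane.
The resultant acts 0.354809 + 0.00989591 = 0.364705 m (along the plate) below the hinge at the top edge, so the moment about the hinge is M = F × 0.364705 = 51.5674 × 0.364705 = 18.8069 kN·m.
A normal force at the bottom, 0.836 m from the hinge, must supply this moment: P = 18.8069/0.836 = 22.4963 kN.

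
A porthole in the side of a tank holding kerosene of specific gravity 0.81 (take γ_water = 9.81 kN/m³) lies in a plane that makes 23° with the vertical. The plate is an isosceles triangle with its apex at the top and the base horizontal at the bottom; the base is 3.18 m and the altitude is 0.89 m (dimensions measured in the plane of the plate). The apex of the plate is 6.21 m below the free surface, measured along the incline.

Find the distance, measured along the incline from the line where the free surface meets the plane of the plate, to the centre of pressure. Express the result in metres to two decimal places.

y_p = 6.81 m

γ = 0.81 × 9.81 = 7.9461 kN/m³.
The plate makes 23° with the vertical, i.e. θ = 90° − 23° = 67° to the horizontal. Measuring y along the incline from the free-surface line, vertical depth h = y·sinθ with sinθ = 0.920505.
With the apex up, the centroid sits 2h/3 = 2 × 0.89/3 = 0.593333 m below the apex, so y_c = 6.21 + 0.593333 = 6.80333 m and h_c = 6.80333 × 0.920505 = 6.2625 m.
A = ½ × 3.18 × 0.89 = 1.4151 m².
Resultant F = γ·h_c·A = 7.9461 × 6.2625 × 1.4151 = 70.4188 kN.
I_c = b·h³/36 = 3.18 × 0.89³/36 = 0.0622723 m⁴.
Centre of pressure: y_p = y_c + I_c/(y_c·A) = 6.80333 + 0.0622723/(6.80333 × 1.4151) = 6.80333 + 0.00646824 = 6.8098 m along the plane.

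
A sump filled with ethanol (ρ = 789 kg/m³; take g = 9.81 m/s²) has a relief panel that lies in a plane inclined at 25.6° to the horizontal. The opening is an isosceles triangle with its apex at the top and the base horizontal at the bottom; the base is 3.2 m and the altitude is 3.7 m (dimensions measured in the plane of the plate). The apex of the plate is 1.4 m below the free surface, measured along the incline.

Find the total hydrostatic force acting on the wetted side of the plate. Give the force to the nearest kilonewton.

γ = ρg = 789 × 9.81 / 1000 = 7.74009 kN/m³.
Let θ = 25.6° be the plate's angle to the horizontal; measure y along the incline from where the plane meets the free surface. Vertical depth h = y·sinθ with sinθ = 0.432086.
With the apex up, the centroid sits 2h/3 = 2 × 3.7/3 = 2.46667 m below the apex, so y_c = 1.4 + 2.46667 = 3.86667 m and h_c = 3.86667 × 0.432086 = 1.67073 m.
A = ½ × 3.2 × 3.7 = 5.92 m².
Resultant F = γ·h_c·A = 7.74009 × 1.67073 × 5.92 = 76.5551 kN.

F ≈ 77 kN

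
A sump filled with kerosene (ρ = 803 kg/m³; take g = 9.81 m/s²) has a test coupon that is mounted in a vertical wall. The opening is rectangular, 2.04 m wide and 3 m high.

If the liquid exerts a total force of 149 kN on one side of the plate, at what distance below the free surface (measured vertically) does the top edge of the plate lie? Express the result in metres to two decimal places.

d_top ≈ 1.59 m

γ = ρg = 803 × 9.81 / 1000 = 7.87743 kN/m³.
A = 2.04 × 3 = 6.12 m².
From F = γ·h_c·A, the centroid depth is h_c = 149/(7.87743 × 6.12) = 3.09065 m.
The centroid lies 3/2 = 1.5 m below the top edge, so the top edge sits at h_top = 3.09065 − 1.5 = 1.59065 m below the surface.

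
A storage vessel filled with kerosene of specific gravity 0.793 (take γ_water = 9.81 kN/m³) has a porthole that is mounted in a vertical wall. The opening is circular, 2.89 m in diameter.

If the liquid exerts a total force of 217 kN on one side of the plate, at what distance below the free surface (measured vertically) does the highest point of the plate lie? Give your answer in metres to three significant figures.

γ = 0.793 × 9.81 = 7.77933 kN/m³.
A = π(1.445)² = 6.55972 m².
From F = γ·h_c·A, the centroid depth is h_c = 217/(7.77933 × 6.55972) = 4.25238 m.
The centroid is at the centre, 1.445 m below the top of the plate, so the highest point sits at h_top = 4.25238 − 1.445 = 2.80738 m below the surface.

d_top ≈ 2.81 m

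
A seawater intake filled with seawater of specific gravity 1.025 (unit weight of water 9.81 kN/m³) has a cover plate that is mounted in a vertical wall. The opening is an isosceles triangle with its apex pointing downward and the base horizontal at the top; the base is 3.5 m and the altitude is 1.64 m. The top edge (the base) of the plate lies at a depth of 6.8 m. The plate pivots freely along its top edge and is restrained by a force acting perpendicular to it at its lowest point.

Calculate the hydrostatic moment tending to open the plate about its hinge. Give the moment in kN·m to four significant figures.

γ = 1.025 × 9.81 = 10.05525 kN/m³.
With the apex down, the centroid sits h/3 = 1.64/3 = 0.546667 m below the base (the top edge), so the centroid depth is h_c = 6.8 + 0.546667 = 7.34667 m.
A = ½ × 3.5 × 1.64 = 2.87 m².
Resultant F = γ·h_c·A = 10.05525 × 7.34667 × 2.87 = 212.014 kN.
I_c = b·h³/36 = 3.5 × 1.64³/36 = 0.428842 m⁴.
Centre of pressure: y_p = y_c + I_c/(y_c·A) = 7.34667 + 0.428842/(7.34667 × 2.87) = 7.34667 + 0.0203388 = 7.36701 m along the plane.
The resultant acts 0.546667 + 0.0203388 = 0.567006 m (along the plate) below the hinge at the top edge, so the moment about the hinge is M = F × 0.567006 = 212.014 × 0.567006 = 120.213 kN·m.

M ≈ 120.2 kN·m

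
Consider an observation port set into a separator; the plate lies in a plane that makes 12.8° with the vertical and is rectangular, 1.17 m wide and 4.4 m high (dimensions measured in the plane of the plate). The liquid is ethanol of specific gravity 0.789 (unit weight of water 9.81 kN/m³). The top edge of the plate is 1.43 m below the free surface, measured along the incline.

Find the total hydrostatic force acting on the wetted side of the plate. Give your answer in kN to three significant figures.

F ≈ 141 kN

γ = 0.789 × 9.81 = 7.74009 kN/m³.
The plate makes 12.8° with the vertical, i.e. θ = 90° − 12.8° = 77.2° to the horizontal. Measuring y along the incline from the free-surface line, vertical depth h = y·sinθ with sinθ = 0.975149.
The centroid lies 4.4/2 = 2.2 m below the top edge, so y_c = 1.43 + 2.2 = 3.63 m and h_c = 3.63 × 0.975149 = 3.53979 m.
A = 1.17 × 4.4 = 5.148 m².
Resultant F = γ·h_c·A = 7.74009 × 3.53979 × 5.148 = 141.046 kN.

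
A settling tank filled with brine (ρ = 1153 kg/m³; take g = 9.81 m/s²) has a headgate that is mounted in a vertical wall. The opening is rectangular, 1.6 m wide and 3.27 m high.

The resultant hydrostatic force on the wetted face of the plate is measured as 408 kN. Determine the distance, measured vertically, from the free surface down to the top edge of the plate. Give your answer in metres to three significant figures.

γ = ρg = 1153 × 9.81 / 1000 = 11.31093 kN/m³.
A = 1.6 × 3.27 = 5.232 m².
From F = γ·h_c·A, the centroid depth is h_c = 408/(11.31093 × 5.232) = 6.89436 m.
The centroid lies 3.27/2 = 1.635 m below the top edge, so the top edge sits at h_top = 6.89436 − 1.635 = 5.25936 m below the surface.

d_top ≈ 5.26 m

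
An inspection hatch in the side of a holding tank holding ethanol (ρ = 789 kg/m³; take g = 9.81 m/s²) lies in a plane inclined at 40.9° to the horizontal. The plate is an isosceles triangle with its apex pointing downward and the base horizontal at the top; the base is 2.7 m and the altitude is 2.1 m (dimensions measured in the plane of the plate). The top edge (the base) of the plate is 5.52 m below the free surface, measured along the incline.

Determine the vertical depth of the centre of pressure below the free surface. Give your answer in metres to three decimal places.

h_p = 4.098 m

γ = ρg = 789 × 9.81 / 1000 = 7.74009 kN/m³.
Let θ = 40.9° be the plate's angle to the horizontal; measure y along the incline from where the plane meets the free surface. Vertical depth h = y·sinθ with sinθ = 0.654741.
With the apex down, the centroid sits h/3 = 2.1/3 = 0.7 m below the base (the top edge), so y_c = 5.52 + 0.7 = 6.22 m and h_c = 6.22 × 0.654741 = 4.07249 m.
A = ½ × 2.7 × 2.1 = 2.835 m².
Resultant F = γ·h_c·A = 7.74009 × 4.07249 × 2.835 = 89.3633 kN.
I_c = b·h³/36 = 2.7 × 2.1³/36 = 0.694575 m⁴.
Centre of pressure: y_p = y_c + I_c/(y_c·A) = 6.22 + 0.694575/(6.22 × 2.835) = 6.22 + 0.0393891 = 6.25939 m along the plane.
Vertically, h_p = y_p·sinθ = 6.25939 × 0.654741 = 4.09828 m.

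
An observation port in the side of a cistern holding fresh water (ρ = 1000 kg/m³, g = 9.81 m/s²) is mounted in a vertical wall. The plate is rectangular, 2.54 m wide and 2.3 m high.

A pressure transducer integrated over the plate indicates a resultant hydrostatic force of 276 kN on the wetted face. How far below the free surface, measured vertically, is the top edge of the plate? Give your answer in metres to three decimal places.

γ = ρg = 1000 × 9.81 = 9810 N/m³ = 9.81 kN/m³.
A = 2.54 × 2.3 = 5.842 m².
From F = γ·h_c·A, the centroid depth is h_c = 276/(9.81 × 5.842) = 4.81591 m.
The centroid lies 2.3/2 = 1.15 m below the top edge, so the top edge sits at h_top = 4.81591 − 1.15 = 3.66591 m below the surface.

d_top ≈ 3.666 m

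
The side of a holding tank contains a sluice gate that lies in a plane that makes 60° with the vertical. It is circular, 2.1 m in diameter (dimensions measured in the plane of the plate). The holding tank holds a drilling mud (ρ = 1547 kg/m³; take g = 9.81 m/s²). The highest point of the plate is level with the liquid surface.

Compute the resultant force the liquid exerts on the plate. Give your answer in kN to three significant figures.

γ = ρg = 1547 × 9.81 / 1000 = 15.17607 kN/m³.
The plate makes 60° with the vertical, i.e. θ = 90° − 60° = 30° to the horizontal. Measuring y along the incline from the free-surface line, vertical depth h = y·sinθ with sinθ = 0.500000.
The centroid is at the centre, 1.05 m below the top of the plate, so y_c = 1.05 m and h_c = 1.05 × 0.500000 = 0.525 m.
A = π(1.05)² = 3.46361 m².
Resultant F = γ·h_c·A = 15.17607 × 0.525 × 3.46361 = 27.5961 kN.

F ≈ 27.6 kN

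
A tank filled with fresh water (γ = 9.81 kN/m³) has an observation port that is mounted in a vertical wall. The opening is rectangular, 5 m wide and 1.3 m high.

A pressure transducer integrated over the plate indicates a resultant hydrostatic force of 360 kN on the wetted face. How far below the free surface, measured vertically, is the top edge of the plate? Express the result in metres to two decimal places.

d_top ≈ 5.00 m

γ = 9.81 kN/m³.
A = 5 × 1.3 = 6.5 m².
From F = γ·h_c·A, the centroid depth is h_c = 360/(9.81 × 6.5) = 5.64573 m.
The centroid lies 1.3/2 = 0.65 m below the top edge, so the top edge sits at h_top = 5.64573 − 0.65 = 4.99573 m below the surface.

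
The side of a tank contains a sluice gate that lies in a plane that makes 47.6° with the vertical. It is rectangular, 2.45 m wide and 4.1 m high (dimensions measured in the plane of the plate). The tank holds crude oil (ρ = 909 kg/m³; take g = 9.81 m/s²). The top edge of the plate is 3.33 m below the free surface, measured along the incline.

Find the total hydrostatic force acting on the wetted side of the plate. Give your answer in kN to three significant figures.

γ = ρg = 909 × 9.81 / 1000 = 8.91729 kN/m³.
The plate makes 47.6° with the vertical, i.e. θ = 90° − 47.6° = 42.4° to the horizontal. Measuring y along the incline from the free-surface line, vertical depth h = y·sinθ with sinθ = 0.674302.
The centroid lies 4.1/2 = 2.05 m below the top edge, so y_c = 3.33 + 2.05 = 5.38 m and h_c = 5.38 × 0.674302 = 3.62774 m.
A = 2.45 × 4.1 = 10.045 m².
Resultant F = γ·h_c·A = 8.91729 × 3.62774 × 10.045 = 324.952 kN.

F ≈ 325 kN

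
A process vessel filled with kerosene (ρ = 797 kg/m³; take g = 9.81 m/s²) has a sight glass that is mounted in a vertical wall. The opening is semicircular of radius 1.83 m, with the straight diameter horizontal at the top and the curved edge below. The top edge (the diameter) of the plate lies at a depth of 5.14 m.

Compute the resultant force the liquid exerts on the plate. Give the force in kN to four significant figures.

γ = ρg = 797 × 9.81 / 1000 = 7.81857 kN/m³.
The centroid of a semicircle lies 4r/(3π) = 0.776676 m from the diameter, here below the top edge, so the centroid depth is h_c = 5.14 + 0.776676 = 5.91668 m.
A = πr²/2 = π × 1.83²/2 = 5.26044 m².
Resultant F = γ·h_c·A = 7.81857 × 5.91668 × 5.26044 = 243.348 kN.

F ≈ 243.3 kN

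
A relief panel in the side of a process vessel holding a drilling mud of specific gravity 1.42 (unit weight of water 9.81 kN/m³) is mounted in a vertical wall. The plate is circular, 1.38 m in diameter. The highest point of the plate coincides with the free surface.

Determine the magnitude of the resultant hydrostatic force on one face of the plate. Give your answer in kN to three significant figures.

γ = 1.42 × 9.81 = 13.9302 kN/m³.
The centroid is at the centre, 0.69 m below the top of the plate, so the centroid depth is h_c = 0.69 m.
A = π(0.69)² = 1.49571 m².
Resultant F = γ·h_c·A = 13.9302 × 0.69 × 1.49571 = 14.3765 kN.

F ≈ 14.4 kN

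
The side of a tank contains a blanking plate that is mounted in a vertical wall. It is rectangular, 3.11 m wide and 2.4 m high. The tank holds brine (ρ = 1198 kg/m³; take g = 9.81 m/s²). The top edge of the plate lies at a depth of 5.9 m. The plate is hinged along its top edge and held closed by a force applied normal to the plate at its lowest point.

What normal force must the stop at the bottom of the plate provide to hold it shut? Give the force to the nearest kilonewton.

P ≈ 329 kN

γ = ρg = 1198 × 9.81 / 1000 = 11.75238 kN/m³.
The centroid lies 2.4/2 = 1.2 m below the top edge, so the centroid depth is h_c = 5.9 + 1.2 = 7.1 m.
A = 3.11 × 2.4 = 7.464 m².
Resultant F = γ·h_c·A = 11.75238 × 7.1 × 7.464 = 622.81 kN.
I_c = b·h³/12 = 3.11 × 2.4³/12 = 3.58272 m⁴.
Centre of pressure: y_p = y_c + I_c/(y_c·A) = 7.1 + 3.58272/(7.1 × 7.464) = 7.1 + 0.0676056 = 7.16761 m along the plane.
The resultant acts 1.2 + 0.0676056 = 1.26761 m (along the plate) below the hinge at the top edge, so the moment about the hinge is M = F × 1.26761 = 622.81 × 1.26761 = 789.48 kN·m.
A normal force at the bottom, 2.4 m from the hinge, must supply this moment: P = 789.48/2.4 = 328.95 kN.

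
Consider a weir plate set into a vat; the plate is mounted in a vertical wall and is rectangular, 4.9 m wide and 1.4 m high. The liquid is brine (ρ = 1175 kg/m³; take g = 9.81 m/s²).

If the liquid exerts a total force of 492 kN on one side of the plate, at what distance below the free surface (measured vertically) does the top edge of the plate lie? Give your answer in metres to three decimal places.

d_top ≈ 5.522 m

γ = ρg = 1175 × 9.81 / 1000 = 11.52675 kN/m³.
A = 4.9 × 1.4 = 6.86 m².
From F = γ·h_c·A, the centroid depth is h_c = 492/(11.52675 × 6.86) = 6.22206 m.
The centroid lies 1.4/2 = 0.7 m below the top edge, so the top edge sits at h_top = 6.22206 − 0.7 = 5.52206 m below the surface.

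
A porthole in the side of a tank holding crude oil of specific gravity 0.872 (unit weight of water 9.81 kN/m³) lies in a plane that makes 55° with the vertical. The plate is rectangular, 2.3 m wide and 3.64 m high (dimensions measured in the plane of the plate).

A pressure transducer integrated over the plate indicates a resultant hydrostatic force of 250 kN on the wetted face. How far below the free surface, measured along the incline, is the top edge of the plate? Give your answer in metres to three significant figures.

y_top ≈ 4.27 m

γ = 0.872 × 9.81 = 8.55432 kN/m³.
A = 2.3 × 3.64 = 8.372 m².
From F = γ·h_c·A, the centroid depth is h_c = 250/(8.55432 × 8.372) = 3.4908 m.
The plate makes 55° with the vertical, i.e. θ = 90° − 55° = 35° to the horizontal. Measuring y along the incline from the free-surface line, vertical depth h = y·sinθ with sinθ = 0.573576.
Along the incline, y_c = h_c/sinθ = 3.4908/0.573576 = 6.08603 m.
The centroid lies 3.64/2 = 1.82 m below the top edge, so the top edge sits at y_top = 6.08603 − 1.82 = 4.26603 m along the incline.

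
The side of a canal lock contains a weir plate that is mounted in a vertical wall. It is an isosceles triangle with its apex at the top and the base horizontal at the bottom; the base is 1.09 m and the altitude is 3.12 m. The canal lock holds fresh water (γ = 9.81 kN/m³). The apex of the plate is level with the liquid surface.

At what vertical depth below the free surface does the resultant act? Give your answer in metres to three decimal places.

γ = 9.81 kN/m³.
With the apex up, the centroid sits 2h/3 = 2 × 3.12/3 = 2.08 m below the apex, so the centroid depth is h_c = 2.08 m.
A = ½ × 1.09 × 3.12 = 1.7004 m².
Resultant F = γ·h_c·A = 9.81 × 2.08 × 1.7004 = 34.6963 kN.
I_c = b·h³/36 = 1.09 × 3.12³/36 = 0.919576 m⁴.
Centre of pressure: y_p = y_c + I_c/(y_c·A) = 2.08 + 0.919576/(2.08 × 1.7004) = 2.08 + 0.26 = 2.34 m along the plane.

h_p = 2.340 m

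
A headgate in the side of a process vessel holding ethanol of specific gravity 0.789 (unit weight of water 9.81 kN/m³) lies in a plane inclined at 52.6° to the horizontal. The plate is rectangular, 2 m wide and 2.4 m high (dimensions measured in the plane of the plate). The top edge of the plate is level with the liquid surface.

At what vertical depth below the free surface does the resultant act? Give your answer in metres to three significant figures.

h_p = 1.27 m

γ = 0.789 × 9.81 = 7.74009 kN/m³.
Let θ = 52.6° be the plate's angle to the horizontal; measure y along the incline from where the plane meets the free surface. Vertical depth h = y·sinθ with sinθ = 0.794415.
The centroid lies 2.4/2 = 1.2 m below the top edge, so y_c = 1.2 m and h_c = 1.2 × 0.794415 = 0.953298 m.
A = 2 × 2.4 = 4.8 m².
Resultant F = γ·h_c·A = 7.74009 × 0.953298 × 4.8 = 35.4173 kN.
I_c = b·h³/12 = 2 × 2.4³/12 = 2.304 m⁴.
Centre of pressure: y_p = y_c + I_c/(y_c·A) = 1.2 + 2.304/(1.2 × 4.8) = 1.2 + 0.4 = 1.6 m along the plane.
Vertically, h_p = y_p·sinθ = 1.6 × 0.794415 = 1.27106 m.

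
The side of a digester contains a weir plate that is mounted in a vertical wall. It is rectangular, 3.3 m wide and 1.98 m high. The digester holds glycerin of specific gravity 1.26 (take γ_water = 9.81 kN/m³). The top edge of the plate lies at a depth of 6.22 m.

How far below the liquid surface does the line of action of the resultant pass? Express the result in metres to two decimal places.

γ = 1.26 × 9.81 = 12.3606 kN/m³.
The centroid lies 1.98/2 = 0.99 m below the top edge, so the centroid depth is h_c = 6.22 + 0.99 = 7.21 m.
A = 3.3 × 1.98 = 6.534 m².
Resultant F = γ·h_c·A = 12.3606 × 7.21 × 6.534 = 582.31 kN.
I_c = b·h³/12 = 3.3 × 1.98³/12 = 2.13466 m⁴.
Centre of pressure: y_p = y_c + I_c/(y_c·A) = 7.21 + 2.13466/(7.21 × 6.534) = 7.21 + 0.0453121 = 7.25531 m along the plane.

h_p = 7.26 m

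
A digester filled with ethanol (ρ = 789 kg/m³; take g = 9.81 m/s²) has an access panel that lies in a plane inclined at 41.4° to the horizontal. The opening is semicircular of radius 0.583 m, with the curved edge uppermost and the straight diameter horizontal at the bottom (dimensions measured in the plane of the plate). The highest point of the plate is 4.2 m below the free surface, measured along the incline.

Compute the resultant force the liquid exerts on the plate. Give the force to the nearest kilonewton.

F ≈ 12 kN

γ = ρg = 789 × 9.81 / 1000 = 7.74009 kN/m³.
Let θ = 41.4° be the plate's angle to the horizontal; measure y along the incline from where the plane meets the free surface. Vertical depth h = y·sinθ with sinθ = 0.661312.
The centroid lies 4r/(3π) = 0.247433 m above the diameter, so r − 4r/(3π) = 0.583 − 0.247433 = 0.335567 m below the topmost point, so y_c = 4.2 + 0.335567 = 4.53557 m and h_c = 4.53557 × 0.661312 = 2.99943 m.
A = πr²/2 = π × 0.583²/2 = 0.533896 m².
Resultant F = γ·h_c·A = 7.74009 × 2.99943 × 0.533896 = 12.3949 kN.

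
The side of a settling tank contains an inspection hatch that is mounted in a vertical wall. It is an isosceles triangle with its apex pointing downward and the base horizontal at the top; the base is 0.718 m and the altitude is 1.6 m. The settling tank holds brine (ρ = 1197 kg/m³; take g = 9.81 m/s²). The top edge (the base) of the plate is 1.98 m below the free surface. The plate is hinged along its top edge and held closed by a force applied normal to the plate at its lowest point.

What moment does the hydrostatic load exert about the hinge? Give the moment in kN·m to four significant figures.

M ≈ 10.00 kN·m

γ = ρg = 1197 × 9.81 / 1000 = 11.74257 kN/m³.
With the apex down, the centroid sits h/3 = 1.6/3 = 0.533333 m below the base (the top edge), so the centroid depth is h_c = 1.98 + 0.533333 = 2.51333 m.
A = ½ × 0.718 × 1.6 = 0.5744 m².
Resultant F = γ·h_c·A = 11.74257 × 2.51333 × 0.5744 = 16.9522 kN.
I_c = b·h³/36 = 0.718 × 1.6³/36 = 0.0816924 m⁴.
Centre of pressure: y_p = y_c + I_c/(y_c·A) = 2.51333 + 0.0816924/(2.51333 × 0.5744) = 2.51333 + 0.0565871 = 2.56992 m along the plane.
The resultant acts 0.533333 + 0.0565871 = 0.58992 m (along the plate) below the hinge at the top edge, so the moment about the hinge is M = F × 0.58992 = 16.9522 × 0.58992 = 10.0004 kN·m.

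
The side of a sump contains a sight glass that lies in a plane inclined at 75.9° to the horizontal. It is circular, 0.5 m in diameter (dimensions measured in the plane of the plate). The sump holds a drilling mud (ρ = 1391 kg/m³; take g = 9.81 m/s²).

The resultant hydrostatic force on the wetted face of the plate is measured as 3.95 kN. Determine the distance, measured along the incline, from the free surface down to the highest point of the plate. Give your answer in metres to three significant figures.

y_top ≈ 1.27 m

γ = ρg = 1391 × 9.81 / 1000 = 13.64571 kN/m³.
A = π(0.25)² = 0.19635 m².
From F = γ·h_c·A, the centroid depth is h_c = 3.95/(13.64571 × 0.19635) = 1.47425 m.
Let θ = 75.9° be the plate's angle to the horizontal; measure y along the incline from where the plane meets the free surface. Vertical depth h = y·sinθ with sinθ = 0.969872.
Along the incline, y_c = h_c/sinθ = 1.47425/0.969872 = 1.52005 m.
The centroid is at the centre, 0.25 m below the top of the plate, so the highest point sits at y_top = 1.52005 − 0.25 = 1.27005 m along the incline.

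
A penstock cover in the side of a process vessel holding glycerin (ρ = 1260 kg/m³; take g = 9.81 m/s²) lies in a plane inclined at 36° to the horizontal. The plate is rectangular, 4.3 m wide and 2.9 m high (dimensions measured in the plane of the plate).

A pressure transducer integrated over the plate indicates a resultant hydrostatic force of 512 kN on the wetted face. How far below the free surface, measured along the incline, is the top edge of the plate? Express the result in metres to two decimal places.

γ = ρg = 1260 × 9.81 / 1000 = 12.3606 kN/m³.
A = 4.3 × 2.9 = 12.47 m².
From F = γ·h_c·A, the centroid depth is h_c = 512/(12.3606 × 12.47) = 3.32173 m.
Let θ = 36° be the plate's angle to the horizontal; measure y along the incline from where the plane meets the free surface. Vertical depth h = y·sinθ with sinθ = 0.587785.
Along the incline, y_c = h_c/sinθ = 3.32173/0.587785 = 5.65127 m.
The centroid lies 2.9/2 = 1.45 m below the top edge, so the top edge sits at y_top = 5.65127 − 1.45 = 4.20127 m along the incline.

y_top ≈ 4.20 m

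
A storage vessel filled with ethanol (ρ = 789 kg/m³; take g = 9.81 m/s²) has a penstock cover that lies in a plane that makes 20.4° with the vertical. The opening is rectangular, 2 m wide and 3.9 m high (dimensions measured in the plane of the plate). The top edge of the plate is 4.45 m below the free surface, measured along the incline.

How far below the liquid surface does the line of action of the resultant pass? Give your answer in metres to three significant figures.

γ = ρg = 789 × 9.81 / 1000 = 7.74009 kN/m³.
The plate makes 20.4° with the vertical, i.e. θ = 90° − 20.4° = 69.6° to the horizontal. Measuring y along the incline from the free-surface line, vertical depth h = y·sinθ with sinθ = 0.937282.
The centroid lies 3.9/2 = 1.95 m below the top edge, so y_c = 4.45 + 1.95 = 6.4 m and h_c = 6.4 × 0.937282 = 5.9986 m.
A = 2 × 3.9 = 7.8 m².
Resultant F = γ·h_c·A = 7.74009 × 5.9986 × 7.8 = 362.152 kN.
I_c = b·h³/12 = 2 × 3.9³/12 = 9.8865 m⁴.
Centre of pressure: y_p = y_c + I_c/(y_c·A) = 6.4 + 9.8865/(6.4 × 7.8) = 6.4 + 0.198047 = 6.59805 m along the plane.
Vertically, h_p = y_p·sinθ = 6.59805 × 0.937282 = 6.18423 m.

h_p = 6.18 m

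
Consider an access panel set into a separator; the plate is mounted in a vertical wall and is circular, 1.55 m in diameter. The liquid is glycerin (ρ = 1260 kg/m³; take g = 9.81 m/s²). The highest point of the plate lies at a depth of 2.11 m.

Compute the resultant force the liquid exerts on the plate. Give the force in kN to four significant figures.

F ≈ 67.29 kN

γ = ρg = 1260 × 9.81 / 1000 = 12.3606 kN/m³.
The centroid is at the centre, 0.775 m below the top of the plate, so the centroid depth is h_c = 2.11 + 0.775 = 2.885 m.
A = π(0.775)² = 1.88692 m².
Resultant F = γ·h_c·A = 12.3606 × 2.885 × 1.88692 = 67.2882 kN.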